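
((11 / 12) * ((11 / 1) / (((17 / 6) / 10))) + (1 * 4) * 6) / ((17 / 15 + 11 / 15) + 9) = 15195 / 2771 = 5.48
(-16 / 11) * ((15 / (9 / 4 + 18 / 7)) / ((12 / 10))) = -1120 / 297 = -3.77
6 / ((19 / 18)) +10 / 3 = 514 / 57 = 9.02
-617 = -617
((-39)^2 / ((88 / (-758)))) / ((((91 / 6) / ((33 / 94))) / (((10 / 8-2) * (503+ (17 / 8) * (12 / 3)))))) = 1224798003 / 10528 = 116337.20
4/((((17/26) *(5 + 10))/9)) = 312/85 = 3.67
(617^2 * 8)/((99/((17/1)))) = 51773704/99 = 522966.71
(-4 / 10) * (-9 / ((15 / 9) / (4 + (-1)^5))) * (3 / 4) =243 / 50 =4.86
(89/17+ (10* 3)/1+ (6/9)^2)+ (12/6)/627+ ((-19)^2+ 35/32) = 407030555/1023264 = 397.78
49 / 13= 3.77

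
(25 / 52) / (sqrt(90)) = 0.05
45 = 45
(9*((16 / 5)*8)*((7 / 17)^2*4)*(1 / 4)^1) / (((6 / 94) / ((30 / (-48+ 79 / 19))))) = -2057472 / 4913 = -418.78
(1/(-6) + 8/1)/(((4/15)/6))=705/4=176.25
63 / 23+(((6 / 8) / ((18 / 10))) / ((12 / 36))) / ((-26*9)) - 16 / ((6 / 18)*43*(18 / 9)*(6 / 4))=2186231 / 925704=2.36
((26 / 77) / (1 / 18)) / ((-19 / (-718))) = 336024 / 1463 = 229.68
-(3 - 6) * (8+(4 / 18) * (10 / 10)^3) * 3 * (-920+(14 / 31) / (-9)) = -18995356 / 279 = -68083.71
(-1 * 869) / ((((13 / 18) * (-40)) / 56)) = 109494 / 65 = 1684.52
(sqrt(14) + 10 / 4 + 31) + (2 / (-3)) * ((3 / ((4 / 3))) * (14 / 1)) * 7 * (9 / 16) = -45.45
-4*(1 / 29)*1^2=-4 / 29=-0.14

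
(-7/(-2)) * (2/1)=7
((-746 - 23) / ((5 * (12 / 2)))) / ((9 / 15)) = -42.72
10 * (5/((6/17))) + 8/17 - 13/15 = 141.27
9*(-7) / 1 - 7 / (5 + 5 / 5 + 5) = -700 / 11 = -63.64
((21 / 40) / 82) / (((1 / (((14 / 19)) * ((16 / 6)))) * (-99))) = -49 / 385605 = -0.00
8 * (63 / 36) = 14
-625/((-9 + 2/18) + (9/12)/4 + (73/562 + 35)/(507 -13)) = 6246630000/86256223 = 72.42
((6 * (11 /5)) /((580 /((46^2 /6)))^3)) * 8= 3256789558 /137188125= 23.74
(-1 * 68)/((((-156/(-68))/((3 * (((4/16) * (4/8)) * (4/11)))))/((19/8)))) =-5491/572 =-9.60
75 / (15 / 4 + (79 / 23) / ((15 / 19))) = 103500 / 11179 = 9.26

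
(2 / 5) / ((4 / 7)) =7 / 10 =0.70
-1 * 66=-66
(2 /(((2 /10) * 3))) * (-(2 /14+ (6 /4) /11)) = -215 /231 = -0.93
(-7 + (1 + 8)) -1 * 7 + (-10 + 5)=-10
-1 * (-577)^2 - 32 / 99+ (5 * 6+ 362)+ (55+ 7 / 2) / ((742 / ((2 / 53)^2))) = -34308461224522 / 103171761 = -332537.32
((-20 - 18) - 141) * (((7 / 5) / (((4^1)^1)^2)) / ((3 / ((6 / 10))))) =-1253 / 400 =-3.13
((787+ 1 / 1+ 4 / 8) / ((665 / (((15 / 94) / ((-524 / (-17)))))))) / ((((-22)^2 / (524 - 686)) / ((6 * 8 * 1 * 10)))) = -5143095 / 5214979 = -0.99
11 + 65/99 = 1154/99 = 11.66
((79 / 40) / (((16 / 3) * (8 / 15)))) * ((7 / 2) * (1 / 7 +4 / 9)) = 2923 / 2048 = 1.43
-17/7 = -2.43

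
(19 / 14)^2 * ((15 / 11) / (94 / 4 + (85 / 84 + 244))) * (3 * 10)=97470 / 347347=0.28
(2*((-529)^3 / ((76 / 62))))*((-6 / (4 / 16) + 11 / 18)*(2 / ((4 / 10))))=9660081936695 / 342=28245853616.07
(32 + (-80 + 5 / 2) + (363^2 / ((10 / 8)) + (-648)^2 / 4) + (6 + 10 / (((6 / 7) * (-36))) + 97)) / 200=113642123 / 108000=1052.24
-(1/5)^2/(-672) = 1/16800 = 0.00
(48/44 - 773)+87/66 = -16953/22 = -770.59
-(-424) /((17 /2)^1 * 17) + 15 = 5183 /289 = 17.93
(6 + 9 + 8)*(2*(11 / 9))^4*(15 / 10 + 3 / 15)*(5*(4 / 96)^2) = 5724631 / 472392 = 12.12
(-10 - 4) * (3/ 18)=-7/ 3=-2.33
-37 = -37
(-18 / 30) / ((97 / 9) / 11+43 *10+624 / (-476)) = -35343 / 25309645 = -0.00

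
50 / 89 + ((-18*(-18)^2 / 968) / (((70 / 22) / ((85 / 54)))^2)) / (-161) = 1603521 / 2808484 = 0.57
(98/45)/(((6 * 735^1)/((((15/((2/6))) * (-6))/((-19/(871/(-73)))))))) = -1742/20805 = -0.08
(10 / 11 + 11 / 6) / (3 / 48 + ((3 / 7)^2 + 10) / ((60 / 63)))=50680 / 198759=0.25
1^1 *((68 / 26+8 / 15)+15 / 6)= 2203 / 390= 5.65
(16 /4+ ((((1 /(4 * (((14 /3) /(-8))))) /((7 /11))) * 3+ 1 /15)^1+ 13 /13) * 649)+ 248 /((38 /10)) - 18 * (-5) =-6419921 /13965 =-459.72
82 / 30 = 41 / 15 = 2.73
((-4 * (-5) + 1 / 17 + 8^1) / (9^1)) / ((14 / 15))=795 / 238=3.34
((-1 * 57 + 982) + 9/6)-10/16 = 7407/8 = 925.88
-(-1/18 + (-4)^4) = -4607/18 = -255.94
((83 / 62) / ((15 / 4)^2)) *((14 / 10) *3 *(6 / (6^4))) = 581 / 313875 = 0.00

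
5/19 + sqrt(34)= 6.09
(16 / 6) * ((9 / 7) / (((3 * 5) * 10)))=4 / 175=0.02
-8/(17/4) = -32/17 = -1.88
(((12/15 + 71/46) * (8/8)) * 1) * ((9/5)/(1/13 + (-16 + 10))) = -819/1150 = -0.71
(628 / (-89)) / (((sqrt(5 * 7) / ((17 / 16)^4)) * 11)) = -13112797 * sqrt(35) / 561397760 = -0.14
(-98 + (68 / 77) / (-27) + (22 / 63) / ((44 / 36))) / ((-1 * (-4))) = -50804 / 2079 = -24.44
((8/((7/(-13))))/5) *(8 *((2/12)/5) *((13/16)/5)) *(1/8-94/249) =0.03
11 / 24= 0.46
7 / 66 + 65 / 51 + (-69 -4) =-80357 / 1122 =-71.62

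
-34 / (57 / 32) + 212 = 10996 / 57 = 192.91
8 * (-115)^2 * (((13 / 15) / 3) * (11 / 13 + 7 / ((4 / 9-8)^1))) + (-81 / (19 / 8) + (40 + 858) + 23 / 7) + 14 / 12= -64566949 / 40698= -1586.49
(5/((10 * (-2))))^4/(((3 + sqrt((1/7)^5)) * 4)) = 50421/154892288-49 * sqrt(7)/154892288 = 0.00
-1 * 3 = -3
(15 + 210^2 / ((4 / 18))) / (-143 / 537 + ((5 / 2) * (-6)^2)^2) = 106575705 / 4349557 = 24.50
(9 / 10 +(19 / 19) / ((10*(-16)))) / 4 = 143 / 640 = 0.22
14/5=2.80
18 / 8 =9 / 4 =2.25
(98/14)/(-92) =-0.08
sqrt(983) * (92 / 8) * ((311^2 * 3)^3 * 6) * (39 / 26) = 5057040640007674629 * sqrt(983) / 2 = 79276269800772529926.94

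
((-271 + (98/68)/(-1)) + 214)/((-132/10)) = 9935/2244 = 4.43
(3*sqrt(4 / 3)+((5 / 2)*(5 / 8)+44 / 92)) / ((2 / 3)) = 2253 / 736+3*sqrt(3) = 8.26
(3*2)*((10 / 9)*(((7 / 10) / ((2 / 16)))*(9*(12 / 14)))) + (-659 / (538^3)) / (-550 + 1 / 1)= 24621338514323 / 85490758728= 288.00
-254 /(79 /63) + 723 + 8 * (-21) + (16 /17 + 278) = 847949 /1343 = 631.38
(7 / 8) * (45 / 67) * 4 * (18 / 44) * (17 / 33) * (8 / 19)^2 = 257040 / 2926627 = 0.09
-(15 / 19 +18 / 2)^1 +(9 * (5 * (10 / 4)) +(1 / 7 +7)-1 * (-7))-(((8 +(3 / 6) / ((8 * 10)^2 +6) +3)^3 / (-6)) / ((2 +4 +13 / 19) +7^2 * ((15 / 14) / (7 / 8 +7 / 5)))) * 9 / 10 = 5081168160078870641301 / 41122437513585460480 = 123.56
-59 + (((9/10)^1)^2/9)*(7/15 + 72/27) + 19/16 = -115061/2000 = -57.53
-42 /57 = -14 /19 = -0.74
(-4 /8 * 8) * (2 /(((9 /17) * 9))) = -136 /81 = -1.68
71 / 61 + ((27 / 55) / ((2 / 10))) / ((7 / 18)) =35113 / 4697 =7.48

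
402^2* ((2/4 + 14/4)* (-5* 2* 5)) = -32320800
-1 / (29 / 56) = -56 / 29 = -1.93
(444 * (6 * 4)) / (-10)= -5328 / 5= -1065.60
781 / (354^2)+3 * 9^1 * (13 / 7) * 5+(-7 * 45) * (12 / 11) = -896575843 / 9649332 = -92.92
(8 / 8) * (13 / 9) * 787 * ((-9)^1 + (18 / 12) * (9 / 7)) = -112541 / 14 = -8038.64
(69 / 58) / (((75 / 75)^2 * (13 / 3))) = 207 / 754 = 0.27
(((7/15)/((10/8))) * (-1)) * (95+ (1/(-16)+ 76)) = -3829/60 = -63.82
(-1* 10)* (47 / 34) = -235 / 17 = -13.82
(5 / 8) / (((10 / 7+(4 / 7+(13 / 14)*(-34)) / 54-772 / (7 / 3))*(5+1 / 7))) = -735 / 1995856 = -0.00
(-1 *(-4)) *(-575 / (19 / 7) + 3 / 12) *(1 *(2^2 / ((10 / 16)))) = -514592 / 95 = -5416.76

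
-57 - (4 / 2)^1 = -59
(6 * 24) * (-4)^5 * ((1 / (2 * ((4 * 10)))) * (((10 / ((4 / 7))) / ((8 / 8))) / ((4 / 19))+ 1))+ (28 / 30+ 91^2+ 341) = -2196544 / 15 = -146436.27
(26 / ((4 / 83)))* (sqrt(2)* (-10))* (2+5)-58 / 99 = -37765* sqrt(2)-58 / 99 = -53408.36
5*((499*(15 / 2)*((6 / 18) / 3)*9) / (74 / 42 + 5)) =785925 / 284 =2767.34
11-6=5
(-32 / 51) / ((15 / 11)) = -352 / 765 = -0.46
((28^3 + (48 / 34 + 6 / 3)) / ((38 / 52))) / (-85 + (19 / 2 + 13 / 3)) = -58225752 / 137921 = -422.17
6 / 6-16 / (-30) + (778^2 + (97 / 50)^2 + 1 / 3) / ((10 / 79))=358633312433 / 75000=4781777.50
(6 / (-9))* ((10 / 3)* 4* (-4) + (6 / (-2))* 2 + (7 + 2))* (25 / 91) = 7550 / 819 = 9.22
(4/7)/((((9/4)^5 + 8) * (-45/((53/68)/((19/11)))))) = -596992/6841435545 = -0.00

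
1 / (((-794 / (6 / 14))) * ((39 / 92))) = -46 / 36127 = -0.00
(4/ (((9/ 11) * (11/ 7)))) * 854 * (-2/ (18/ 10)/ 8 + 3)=615734/ 81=7601.65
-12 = -12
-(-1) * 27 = 27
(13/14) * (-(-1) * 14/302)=13/302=0.04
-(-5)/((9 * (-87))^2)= 5/613089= 0.00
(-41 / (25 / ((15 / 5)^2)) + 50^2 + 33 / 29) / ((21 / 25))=1802624 / 609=2959.97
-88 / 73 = -1.21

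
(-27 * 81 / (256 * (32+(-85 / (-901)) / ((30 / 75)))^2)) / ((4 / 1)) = -0.00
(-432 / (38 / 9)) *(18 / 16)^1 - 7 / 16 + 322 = 62763 / 304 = 206.46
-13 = -13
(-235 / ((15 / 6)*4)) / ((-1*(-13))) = -47 / 26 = -1.81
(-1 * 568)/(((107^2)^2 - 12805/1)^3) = -71/281441451527041397040792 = -0.00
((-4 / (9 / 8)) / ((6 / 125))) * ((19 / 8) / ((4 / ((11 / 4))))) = -26125 / 216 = -120.95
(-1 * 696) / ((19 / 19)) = -696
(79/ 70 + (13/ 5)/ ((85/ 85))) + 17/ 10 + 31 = 255/ 7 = 36.43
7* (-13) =-91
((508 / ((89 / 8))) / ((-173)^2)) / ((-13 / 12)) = -48768 / 34627853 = -0.00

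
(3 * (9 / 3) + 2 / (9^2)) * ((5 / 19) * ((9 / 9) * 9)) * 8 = 29240 / 171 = 170.99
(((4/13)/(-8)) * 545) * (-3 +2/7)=10355/182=56.90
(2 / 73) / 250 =1 / 9125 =0.00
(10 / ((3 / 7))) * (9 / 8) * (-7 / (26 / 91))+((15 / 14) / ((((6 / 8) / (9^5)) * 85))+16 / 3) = 1012819 / 2856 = 354.63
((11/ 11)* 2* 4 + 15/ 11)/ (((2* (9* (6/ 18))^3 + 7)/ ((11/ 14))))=103/ 854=0.12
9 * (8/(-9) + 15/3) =37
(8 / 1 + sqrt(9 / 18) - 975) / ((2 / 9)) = -8703 / 2 + 9 * sqrt(2) / 4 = -4348.32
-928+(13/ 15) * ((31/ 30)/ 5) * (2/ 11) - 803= -21420722/ 12375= -1730.97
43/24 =1.79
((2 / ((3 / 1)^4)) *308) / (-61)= -0.12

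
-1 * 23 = -23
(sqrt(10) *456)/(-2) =-228 *sqrt(10) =-721.00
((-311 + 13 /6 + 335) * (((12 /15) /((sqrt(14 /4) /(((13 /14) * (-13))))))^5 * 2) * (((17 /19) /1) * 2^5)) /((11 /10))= -3014199826390884352 * sqrt(14) /2259081391875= -4992340.29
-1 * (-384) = 384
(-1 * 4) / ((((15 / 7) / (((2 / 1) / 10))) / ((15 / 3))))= -28 / 15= -1.87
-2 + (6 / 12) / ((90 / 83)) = -277 / 180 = -1.54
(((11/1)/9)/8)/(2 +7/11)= 121/2088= 0.06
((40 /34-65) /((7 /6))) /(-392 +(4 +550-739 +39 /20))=600 /6307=0.10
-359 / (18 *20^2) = -359 / 7200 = -0.05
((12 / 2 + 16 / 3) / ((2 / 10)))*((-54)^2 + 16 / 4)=496400 / 3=165466.67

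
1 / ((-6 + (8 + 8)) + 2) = 1 / 12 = 0.08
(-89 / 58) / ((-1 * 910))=89 / 52780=0.00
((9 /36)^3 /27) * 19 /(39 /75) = 475 /22464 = 0.02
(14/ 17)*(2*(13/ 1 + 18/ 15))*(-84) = -166992/ 85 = -1964.61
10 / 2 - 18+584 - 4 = 567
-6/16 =-3/8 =-0.38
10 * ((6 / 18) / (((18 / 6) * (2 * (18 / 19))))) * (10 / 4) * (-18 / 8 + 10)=14725 / 1296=11.36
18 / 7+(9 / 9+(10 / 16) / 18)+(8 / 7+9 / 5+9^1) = 78367 / 5040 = 15.55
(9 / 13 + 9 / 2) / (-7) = -135 / 182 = -0.74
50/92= 0.54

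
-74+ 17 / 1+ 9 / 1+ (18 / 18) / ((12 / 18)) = -93 / 2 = -46.50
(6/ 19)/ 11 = 6/ 209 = 0.03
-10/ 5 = -2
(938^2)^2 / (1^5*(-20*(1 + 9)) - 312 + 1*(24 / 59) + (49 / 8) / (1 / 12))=-1864220505952 / 1055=-1767033654.93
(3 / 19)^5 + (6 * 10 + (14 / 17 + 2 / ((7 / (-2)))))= 17753658747 / 294655781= 60.25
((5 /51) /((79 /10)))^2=2500 /16232841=0.00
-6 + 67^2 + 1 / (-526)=4483.00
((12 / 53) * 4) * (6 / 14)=144 / 371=0.39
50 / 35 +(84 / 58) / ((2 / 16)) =2642 / 203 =13.01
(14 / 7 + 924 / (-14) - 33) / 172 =-0.56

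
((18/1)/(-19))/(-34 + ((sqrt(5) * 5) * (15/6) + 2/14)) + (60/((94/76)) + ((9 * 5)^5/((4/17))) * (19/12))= 1241720556.48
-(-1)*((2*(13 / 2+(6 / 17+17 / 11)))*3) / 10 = 9423 / 1870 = 5.04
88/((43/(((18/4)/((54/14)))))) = 308/129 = 2.39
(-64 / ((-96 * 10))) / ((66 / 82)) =41 / 495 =0.08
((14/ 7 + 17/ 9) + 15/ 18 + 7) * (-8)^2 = 6752/ 9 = 750.22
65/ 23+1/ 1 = 88/ 23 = 3.83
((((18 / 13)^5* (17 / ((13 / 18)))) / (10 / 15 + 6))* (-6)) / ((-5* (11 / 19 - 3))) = -24718383792 / 2775415175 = -8.91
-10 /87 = -0.11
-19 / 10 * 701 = -13319 / 10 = -1331.90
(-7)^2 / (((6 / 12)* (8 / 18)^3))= 35721 / 32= 1116.28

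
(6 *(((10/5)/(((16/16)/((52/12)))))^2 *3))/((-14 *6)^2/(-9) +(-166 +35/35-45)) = -676/497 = -1.36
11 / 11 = 1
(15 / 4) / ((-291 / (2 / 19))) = -5 / 3686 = -0.00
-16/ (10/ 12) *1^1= -96/ 5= -19.20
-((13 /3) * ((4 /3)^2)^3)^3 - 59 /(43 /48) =-6521621406997552 /449795187729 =-14499.09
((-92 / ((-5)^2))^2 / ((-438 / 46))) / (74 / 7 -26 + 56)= -340676 / 9718125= -0.04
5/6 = 0.83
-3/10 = -0.30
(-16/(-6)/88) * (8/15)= 8/495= 0.02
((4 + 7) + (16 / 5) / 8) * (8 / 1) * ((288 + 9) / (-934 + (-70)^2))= 22572 / 3305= 6.83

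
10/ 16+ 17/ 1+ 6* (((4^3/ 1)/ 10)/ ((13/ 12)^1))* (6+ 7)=19137/ 40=478.42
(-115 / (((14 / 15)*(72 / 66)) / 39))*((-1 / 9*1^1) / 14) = 82225 / 2352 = 34.96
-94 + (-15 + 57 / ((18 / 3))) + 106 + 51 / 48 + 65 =1161 / 16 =72.56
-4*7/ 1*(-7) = 196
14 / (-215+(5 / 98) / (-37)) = -50764 / 779595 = -0.07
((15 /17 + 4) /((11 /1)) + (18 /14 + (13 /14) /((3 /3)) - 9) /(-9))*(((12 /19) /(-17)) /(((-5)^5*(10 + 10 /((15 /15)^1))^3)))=28223 /15855262500000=0.00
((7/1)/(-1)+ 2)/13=-5/13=-0.38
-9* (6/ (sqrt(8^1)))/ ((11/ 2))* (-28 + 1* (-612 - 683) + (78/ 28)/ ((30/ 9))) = 4997781* sqrt(2)/ 1540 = 4589.56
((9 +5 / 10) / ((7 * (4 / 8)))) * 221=4199 / 7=599.86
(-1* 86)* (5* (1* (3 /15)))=-86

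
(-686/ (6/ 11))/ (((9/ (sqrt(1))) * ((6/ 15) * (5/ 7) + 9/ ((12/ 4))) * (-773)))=0.06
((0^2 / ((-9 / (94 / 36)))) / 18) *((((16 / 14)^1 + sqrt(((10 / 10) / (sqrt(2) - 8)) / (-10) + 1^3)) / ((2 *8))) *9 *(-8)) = 0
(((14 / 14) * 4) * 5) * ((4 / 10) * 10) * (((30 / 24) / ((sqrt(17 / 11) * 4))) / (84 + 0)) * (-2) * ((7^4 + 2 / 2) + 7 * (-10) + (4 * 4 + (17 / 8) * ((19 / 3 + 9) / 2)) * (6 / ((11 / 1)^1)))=-123075 * sqrt(187) / 1496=-1125.02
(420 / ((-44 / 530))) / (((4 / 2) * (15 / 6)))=-11130 / 11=-1011.82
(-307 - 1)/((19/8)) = -2464/19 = -129.68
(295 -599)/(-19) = 16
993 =993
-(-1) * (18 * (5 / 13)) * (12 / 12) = 90 / 13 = 6.92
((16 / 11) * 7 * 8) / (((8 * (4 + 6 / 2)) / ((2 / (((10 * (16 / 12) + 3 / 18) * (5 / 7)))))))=448 / 1485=0.30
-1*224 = -224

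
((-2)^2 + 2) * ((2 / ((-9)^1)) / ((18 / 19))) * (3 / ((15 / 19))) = -722 / 135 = -5.35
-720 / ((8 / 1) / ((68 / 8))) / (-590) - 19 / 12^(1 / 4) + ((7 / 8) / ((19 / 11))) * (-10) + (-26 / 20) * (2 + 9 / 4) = -19.50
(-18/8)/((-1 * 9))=1/4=0.25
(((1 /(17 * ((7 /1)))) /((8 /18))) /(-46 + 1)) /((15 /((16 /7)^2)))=-64 /437325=-0.00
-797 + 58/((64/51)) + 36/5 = -118973/160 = -743.58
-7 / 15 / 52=-0.01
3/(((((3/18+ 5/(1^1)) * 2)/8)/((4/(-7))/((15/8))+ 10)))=24432/1085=22.52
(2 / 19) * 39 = 78 / 19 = 4.11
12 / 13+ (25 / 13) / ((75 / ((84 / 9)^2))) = 1108 / 351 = 3.16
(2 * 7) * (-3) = -42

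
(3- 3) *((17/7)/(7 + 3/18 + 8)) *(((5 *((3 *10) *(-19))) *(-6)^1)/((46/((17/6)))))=0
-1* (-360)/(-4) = -90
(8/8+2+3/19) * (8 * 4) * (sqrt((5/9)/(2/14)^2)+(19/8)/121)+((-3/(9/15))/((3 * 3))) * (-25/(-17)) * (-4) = 97220/18513+4480 * sqrt(5)/19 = 532.49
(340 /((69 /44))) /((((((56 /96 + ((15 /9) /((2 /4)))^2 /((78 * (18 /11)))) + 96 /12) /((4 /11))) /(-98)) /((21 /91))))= -518192640 /2519857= -205.64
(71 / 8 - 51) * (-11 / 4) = 3707 / 32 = 115.84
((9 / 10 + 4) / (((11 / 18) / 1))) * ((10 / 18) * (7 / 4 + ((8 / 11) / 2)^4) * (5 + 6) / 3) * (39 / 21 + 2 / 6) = 16665271 / 263538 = 63.24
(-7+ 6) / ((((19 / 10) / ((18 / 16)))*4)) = -0.15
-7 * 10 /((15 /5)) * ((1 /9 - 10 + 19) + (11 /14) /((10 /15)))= -12965 /54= -240.09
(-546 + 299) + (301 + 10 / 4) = 113 / 2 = 56.50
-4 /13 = -0.31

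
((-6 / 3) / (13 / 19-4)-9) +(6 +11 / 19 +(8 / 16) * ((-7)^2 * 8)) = 232436 / 1197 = 194.18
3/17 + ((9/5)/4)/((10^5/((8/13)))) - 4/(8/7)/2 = -86937347/55250000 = -1.57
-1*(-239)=239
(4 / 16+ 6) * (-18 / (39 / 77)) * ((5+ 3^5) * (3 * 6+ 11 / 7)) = -1078084.62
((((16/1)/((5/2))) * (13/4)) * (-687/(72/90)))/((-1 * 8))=8931/4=2232.75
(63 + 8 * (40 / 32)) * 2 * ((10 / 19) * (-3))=-4380 / 19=-230.53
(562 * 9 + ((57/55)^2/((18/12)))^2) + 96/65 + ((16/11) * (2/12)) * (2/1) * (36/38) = 11437648871082/2260204375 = 5060.45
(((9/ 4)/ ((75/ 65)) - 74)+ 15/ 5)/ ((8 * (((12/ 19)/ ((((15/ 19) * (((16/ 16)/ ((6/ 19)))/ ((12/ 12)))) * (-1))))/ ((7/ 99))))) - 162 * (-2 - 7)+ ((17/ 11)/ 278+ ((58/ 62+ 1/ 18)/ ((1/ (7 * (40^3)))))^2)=6006116518132152230489/ 30468835584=197123270483.17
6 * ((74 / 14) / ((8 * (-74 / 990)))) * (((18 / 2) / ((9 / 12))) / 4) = -4455 / 28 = -159.11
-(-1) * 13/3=13/3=4.33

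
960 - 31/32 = 30689/32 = 959.03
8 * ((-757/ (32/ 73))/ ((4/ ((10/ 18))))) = -276305/ 144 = -1918.78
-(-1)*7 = 7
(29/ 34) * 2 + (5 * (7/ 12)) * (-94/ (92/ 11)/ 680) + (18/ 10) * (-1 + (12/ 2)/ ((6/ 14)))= 9405649/ 375360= 25.06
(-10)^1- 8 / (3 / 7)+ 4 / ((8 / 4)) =-80 / 3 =-26.67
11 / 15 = 0.73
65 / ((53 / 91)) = 5915 / 53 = 111.60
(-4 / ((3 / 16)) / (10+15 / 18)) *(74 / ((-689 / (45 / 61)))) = 85248 / 546377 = 0.16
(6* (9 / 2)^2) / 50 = 243 / 100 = 2.43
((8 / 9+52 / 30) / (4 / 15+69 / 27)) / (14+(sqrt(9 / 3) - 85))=-4189 / 319913 - 59* sqrt(3) / 319913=-0.01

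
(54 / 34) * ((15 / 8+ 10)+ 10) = 34.74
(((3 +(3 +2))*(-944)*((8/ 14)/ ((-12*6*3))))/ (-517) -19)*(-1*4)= 7441292/ 97713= 76.15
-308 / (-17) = 308 / 17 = 18.12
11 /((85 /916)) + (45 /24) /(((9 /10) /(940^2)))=469442728 /255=1840951.87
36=36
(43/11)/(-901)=-43/9911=-0.00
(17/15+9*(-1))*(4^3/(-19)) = 7552/285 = 26.50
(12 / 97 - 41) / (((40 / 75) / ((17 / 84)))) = -337025 / 21728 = -15.51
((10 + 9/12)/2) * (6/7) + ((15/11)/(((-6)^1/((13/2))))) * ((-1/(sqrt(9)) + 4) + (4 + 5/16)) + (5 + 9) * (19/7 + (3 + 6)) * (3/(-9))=-914345/14784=-61.85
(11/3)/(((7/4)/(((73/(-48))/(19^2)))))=-803/90972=-0.01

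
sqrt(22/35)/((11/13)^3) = 2197*sqrt(770)/46585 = 1.31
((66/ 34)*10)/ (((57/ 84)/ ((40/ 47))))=369600/ 15181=24.35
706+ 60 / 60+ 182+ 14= 903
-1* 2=-2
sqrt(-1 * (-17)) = sqrt(17) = 4.12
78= 78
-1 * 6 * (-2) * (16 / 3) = 64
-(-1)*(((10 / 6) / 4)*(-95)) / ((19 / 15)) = -125 / 4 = -31.25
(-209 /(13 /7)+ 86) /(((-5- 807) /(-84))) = -2.75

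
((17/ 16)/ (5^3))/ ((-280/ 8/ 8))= -0.00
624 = 624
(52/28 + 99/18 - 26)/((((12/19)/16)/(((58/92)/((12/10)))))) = -79895/322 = -248.12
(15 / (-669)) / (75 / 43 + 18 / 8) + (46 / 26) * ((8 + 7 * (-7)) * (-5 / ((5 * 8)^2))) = 140890943 / 637316160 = 0.22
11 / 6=1.83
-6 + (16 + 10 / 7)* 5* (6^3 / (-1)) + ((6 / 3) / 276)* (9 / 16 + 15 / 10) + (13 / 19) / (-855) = -1575865704751 / 83694240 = -18828.84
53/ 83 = 0.64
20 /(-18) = -10 /9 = -1.11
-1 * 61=-61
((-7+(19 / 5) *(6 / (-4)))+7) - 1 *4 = -97 / 10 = -9.70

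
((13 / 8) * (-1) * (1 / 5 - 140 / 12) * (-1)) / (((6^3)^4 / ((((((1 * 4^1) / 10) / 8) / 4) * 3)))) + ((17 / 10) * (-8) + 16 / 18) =-22135457710639 / 1741425868800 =-12.71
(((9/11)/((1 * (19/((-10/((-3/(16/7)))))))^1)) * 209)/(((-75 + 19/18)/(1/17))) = -8640/158389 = -0.05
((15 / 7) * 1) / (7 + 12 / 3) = 15 / 77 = 0.19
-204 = -204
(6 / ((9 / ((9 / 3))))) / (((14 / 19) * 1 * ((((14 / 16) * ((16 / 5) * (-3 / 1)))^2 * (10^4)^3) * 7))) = 19 / 3457440000000000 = 0.00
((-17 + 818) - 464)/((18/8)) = 1348/9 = 149.78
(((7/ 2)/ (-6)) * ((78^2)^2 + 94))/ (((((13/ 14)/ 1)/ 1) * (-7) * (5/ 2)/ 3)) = 51821210/ 13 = 3986246.92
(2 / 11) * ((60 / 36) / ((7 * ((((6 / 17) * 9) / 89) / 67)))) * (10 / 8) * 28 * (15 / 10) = 2534275 / 594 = 4266.46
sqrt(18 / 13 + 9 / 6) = 1.70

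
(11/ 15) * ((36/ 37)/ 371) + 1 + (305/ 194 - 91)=-1177407817/ 13315190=-88.43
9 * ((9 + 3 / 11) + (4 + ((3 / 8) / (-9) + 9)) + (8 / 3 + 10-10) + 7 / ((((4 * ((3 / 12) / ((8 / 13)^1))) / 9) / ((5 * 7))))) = 14227227 / 1144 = 12436.39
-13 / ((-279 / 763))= 35.55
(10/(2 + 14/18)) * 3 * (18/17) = 972/85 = 11.44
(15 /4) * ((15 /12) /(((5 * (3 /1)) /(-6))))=-15 /8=-1.88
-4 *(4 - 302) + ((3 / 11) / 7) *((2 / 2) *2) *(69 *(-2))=90956 / 77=1181.25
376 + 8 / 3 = 1136 / 3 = 378.67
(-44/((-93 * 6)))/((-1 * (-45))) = 22/12555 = 0.00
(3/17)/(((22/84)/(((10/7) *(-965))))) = -173700/187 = -928.88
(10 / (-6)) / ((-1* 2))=0.83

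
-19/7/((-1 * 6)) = 19/42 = 0.45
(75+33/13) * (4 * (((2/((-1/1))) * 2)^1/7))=-2304/13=-177.23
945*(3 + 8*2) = 17955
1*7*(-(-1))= 7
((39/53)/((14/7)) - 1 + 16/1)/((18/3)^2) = 181/424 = 0.43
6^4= 1296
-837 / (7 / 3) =-2511 / 7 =-358.71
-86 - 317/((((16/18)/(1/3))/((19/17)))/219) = -3968807/136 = -29182.40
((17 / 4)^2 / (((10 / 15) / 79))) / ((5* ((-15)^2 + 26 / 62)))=2123283 / 1118080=1.90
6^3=216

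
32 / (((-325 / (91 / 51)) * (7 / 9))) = -96 / 425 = -0.23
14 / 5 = 2.80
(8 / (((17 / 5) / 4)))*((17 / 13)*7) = 86.15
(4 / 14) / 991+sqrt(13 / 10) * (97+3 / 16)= 2 / 6937+311 * sqrt(130) / 32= 110.81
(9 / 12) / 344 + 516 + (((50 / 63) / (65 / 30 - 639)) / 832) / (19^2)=267372574077097 / 518161713888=516.00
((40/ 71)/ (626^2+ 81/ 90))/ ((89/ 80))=32000/ 24762701311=0.00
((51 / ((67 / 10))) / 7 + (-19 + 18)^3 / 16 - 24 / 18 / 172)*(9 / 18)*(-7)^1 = -984635 / 276576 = -3.56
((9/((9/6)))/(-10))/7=-3/35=-0.09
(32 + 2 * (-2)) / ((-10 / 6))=-84 / 5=-16.80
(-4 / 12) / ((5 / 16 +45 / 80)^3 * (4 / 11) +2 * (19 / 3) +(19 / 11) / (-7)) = -9856 / 374435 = -0.03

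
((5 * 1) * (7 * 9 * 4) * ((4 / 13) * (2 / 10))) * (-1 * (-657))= 662256 / 13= 50942.77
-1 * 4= -4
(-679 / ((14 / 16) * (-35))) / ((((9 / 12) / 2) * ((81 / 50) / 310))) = 11313.82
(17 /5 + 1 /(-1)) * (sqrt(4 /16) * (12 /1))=72 /5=14.40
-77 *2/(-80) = 77/40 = 1.92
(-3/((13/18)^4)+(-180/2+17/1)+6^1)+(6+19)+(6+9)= -1086075/28561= -38.03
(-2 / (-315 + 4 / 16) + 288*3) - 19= 1063863 / 1259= 845.01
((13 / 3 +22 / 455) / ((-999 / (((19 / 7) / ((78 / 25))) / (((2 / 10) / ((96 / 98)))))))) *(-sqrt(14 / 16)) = 5681950 *sqrt(14) / 1216089693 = 0.02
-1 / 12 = -0.08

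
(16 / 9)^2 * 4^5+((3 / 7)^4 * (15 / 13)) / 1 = 8182399087 / 2528253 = 3236.38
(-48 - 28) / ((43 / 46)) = -3496 / 43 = -81.30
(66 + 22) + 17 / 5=457 / 5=91.40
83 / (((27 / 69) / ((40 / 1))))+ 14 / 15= 381842 / 45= 8485.38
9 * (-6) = -54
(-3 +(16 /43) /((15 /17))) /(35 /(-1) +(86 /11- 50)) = 18293 /547605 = 0.03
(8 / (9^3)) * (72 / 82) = 32 / 3321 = 0.01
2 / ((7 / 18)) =36 / 7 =5.14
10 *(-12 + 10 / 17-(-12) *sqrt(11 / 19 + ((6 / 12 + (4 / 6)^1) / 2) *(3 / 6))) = -1940 / 17 + 10 *sqrt(45258) / 19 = -2.15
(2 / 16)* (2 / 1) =1 / 4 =0.25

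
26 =26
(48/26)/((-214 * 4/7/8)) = -168/1391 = -0.12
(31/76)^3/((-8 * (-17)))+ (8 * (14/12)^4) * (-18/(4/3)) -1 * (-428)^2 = -32844494147683/179102208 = -183384.08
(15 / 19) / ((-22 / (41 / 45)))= -41 / 1254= -0.03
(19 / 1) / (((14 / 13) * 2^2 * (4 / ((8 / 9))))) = 247 / 252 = 0.98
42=42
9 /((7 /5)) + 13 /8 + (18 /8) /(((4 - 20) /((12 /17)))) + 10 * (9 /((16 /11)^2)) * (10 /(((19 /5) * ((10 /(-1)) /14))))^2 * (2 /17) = 13039555 /171836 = 75.88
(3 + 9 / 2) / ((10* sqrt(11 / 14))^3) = 21* sqrt(154) / 24200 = 0.01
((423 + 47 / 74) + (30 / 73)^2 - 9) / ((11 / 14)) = 1145034149 / 2168903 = 527.93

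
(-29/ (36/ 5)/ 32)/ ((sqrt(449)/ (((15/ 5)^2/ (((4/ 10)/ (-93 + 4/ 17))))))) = 1143325 * sqrt(449)/ 1954048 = 12.40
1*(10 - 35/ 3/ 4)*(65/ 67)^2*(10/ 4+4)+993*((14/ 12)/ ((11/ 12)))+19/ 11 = 1551147731/ 1185096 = 1308.88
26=26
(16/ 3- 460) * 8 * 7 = -76384/ 3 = -25461.33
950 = 950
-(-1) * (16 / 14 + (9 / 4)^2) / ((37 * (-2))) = -695 / 8288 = -0.08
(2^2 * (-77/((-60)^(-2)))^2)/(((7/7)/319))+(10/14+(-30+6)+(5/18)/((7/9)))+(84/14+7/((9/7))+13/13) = 12354002115838679/126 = 98047635839989.52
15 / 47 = 0.32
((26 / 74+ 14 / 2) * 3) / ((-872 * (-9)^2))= -34 / 108891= -0.00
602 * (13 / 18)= 3913 / 9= 434.78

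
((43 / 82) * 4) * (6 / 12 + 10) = 903 / 41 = 22.02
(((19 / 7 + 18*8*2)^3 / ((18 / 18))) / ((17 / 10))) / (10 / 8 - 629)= -337095715000 / 14641641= -23023.08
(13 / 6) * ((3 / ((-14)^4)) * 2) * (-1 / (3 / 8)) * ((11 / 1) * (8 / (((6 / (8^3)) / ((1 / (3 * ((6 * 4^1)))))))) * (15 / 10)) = -9152 / 64827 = -0.14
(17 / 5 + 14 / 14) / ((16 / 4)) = 11 / 10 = 1.10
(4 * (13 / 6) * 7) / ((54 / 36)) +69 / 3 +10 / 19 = 10939 / 171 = 63.97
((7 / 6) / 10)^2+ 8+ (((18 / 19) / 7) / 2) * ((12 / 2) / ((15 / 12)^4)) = 97913581 / 11970000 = 8.18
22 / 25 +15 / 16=727 / 400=1.82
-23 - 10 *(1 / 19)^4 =-2997393 / 130321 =-23.00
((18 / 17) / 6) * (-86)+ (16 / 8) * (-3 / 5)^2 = -6144 / 425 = -14.46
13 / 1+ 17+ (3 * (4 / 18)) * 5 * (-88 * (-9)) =2670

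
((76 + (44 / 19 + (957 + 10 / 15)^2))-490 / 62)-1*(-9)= 4862102947 / 5301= 917204.86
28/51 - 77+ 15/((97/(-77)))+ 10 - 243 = -1589759/4947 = -321.36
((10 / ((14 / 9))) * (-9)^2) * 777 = 404595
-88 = -88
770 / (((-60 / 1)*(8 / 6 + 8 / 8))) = -11 / 2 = -5.50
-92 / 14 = -46 / 7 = -6.57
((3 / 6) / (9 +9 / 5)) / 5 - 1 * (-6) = 649 / 108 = 6.01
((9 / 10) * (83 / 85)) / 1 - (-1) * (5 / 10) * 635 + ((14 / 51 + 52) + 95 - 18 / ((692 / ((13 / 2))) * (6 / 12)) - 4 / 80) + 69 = 27728363 / 51900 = 534.27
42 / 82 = 21 / 41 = 0.51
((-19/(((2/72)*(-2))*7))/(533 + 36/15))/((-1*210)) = -57/131173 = -0.00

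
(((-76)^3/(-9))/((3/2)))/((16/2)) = 109744/27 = 4064.59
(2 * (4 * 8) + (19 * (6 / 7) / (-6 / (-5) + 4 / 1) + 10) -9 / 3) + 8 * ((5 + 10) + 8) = 23490 / 91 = 258.13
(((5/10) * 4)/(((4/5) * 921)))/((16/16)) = 5/1842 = 0.00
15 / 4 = 3.75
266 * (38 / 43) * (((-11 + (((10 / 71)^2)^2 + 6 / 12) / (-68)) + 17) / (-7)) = -7476490505415 / 37151877622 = -201.24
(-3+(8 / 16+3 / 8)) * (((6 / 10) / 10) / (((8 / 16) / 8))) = -2.04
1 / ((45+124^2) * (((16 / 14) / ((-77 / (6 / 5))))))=-385 / 105744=-0.00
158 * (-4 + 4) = 0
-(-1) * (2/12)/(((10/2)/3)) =1/10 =0.10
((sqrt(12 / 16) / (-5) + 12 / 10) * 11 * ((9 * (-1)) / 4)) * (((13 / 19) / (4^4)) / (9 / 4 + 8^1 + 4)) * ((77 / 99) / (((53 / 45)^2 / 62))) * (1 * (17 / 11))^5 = -1622193721785 / 950188250176 + 540731240595 * sqrt(3) / 3800753000704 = -1.46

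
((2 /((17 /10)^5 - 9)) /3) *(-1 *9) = -600000 /519857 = -1.15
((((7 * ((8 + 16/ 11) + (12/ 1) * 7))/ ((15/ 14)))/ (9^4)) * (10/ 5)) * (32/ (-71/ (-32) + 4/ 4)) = 206323712/ 111504195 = 1.85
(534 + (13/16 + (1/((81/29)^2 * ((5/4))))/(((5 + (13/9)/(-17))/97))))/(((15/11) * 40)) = 16186386601/1644624000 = 9.84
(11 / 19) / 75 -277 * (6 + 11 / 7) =-2097.28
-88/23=-3.83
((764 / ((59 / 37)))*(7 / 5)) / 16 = 49469 / 1180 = 41.92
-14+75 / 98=-1297 / 98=-13.23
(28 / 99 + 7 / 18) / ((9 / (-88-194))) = -21.05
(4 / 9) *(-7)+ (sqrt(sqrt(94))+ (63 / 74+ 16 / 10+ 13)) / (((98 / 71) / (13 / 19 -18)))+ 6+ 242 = 45219019 / 885780 -3337 *94^(1 / 4) / 266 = 11.99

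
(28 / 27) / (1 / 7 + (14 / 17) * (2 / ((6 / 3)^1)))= 3332 / 3105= 1.07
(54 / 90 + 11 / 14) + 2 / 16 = 423 / 280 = 1.51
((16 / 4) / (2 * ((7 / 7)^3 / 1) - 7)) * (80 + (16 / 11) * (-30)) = -320 / 11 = -29.09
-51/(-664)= 51/664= 0.08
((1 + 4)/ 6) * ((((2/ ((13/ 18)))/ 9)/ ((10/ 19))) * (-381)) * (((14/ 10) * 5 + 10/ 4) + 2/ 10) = -234061/ 130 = -1800.47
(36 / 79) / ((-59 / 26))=-936 / 4661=-0.20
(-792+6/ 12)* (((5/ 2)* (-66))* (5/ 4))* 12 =3917925/ 2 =1958962.50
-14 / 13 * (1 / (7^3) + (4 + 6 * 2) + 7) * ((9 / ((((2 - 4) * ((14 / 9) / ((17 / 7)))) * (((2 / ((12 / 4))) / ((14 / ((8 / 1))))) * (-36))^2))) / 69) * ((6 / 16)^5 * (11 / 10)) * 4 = 107558847 / 245802991616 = 0.00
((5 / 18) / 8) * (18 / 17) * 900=1125 / 34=33.09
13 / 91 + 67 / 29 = 498 / 203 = 2.45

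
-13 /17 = -0.76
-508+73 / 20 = -10087 / 20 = -504.35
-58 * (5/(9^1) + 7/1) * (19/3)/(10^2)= -18734/675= -27.75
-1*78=-78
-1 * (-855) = 855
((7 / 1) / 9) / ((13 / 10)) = 70 / 117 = 0.60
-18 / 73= -0.25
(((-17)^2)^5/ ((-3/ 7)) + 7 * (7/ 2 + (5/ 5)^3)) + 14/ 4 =-14111957303038/ 3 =-4703985767679.33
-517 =-517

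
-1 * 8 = -8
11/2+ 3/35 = 391/70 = 5.59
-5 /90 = -1 /18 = -0.06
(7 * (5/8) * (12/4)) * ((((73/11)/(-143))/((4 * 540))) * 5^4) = -319375/1812096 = -0.18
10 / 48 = 5 / 24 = 0.21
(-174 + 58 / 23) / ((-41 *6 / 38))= 74936 / 2829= 26.49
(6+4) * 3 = 30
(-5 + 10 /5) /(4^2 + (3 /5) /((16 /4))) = -60 /323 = -0.19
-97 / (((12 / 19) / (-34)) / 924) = 4824974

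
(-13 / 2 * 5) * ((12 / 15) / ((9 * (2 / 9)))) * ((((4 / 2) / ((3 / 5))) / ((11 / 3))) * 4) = -520 / 11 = -47.27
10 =10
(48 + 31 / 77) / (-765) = -3727 / 58905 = -0.06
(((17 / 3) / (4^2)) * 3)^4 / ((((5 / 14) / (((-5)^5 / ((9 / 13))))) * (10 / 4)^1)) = -950051375 / 147456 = -6442.95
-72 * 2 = -144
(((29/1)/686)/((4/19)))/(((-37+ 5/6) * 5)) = -1653/1488620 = -0.00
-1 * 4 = -4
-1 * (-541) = 541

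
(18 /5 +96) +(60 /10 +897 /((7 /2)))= 12666 /35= 361.89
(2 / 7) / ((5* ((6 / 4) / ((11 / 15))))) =44 / 1575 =0.03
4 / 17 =0.24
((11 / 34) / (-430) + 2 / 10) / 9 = 971 / 43860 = 0.02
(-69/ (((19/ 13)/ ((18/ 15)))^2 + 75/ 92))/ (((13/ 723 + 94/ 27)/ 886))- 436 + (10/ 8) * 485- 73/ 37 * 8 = -4035474952003409/ 541997619100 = -7445.56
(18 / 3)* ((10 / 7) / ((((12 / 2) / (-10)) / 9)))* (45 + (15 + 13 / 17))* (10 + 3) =-12086100 / 119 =-101563.87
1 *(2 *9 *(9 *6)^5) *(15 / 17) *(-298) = -36944417831040 / 17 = -2173201048884.71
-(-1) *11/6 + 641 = 3857/6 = 642.83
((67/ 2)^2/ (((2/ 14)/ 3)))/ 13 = 94269/ 52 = 1812.87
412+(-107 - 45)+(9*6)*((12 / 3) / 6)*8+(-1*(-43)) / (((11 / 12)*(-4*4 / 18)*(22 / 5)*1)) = 259427 / 484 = 536.01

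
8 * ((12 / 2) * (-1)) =-48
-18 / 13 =-1.38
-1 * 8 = -8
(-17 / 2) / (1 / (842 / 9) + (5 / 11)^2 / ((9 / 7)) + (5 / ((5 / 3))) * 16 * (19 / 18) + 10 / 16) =-0.17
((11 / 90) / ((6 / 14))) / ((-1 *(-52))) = 0.01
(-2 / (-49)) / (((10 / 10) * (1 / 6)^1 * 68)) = 3 / 833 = 0.00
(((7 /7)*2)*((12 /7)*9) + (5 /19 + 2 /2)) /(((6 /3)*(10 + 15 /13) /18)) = 499824 /19285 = 25.92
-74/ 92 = -37/ 46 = -0.80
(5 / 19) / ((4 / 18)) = 45 / 38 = 1.18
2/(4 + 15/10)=4/11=0.36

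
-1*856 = -856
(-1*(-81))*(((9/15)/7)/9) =27/35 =0.77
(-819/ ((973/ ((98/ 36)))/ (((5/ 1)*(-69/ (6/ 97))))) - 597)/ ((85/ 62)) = 12352229/ 1390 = 8886.50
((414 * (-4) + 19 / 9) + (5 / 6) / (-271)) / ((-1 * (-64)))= -8067685 / 312192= -25.84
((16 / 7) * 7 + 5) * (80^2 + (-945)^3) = -17721946725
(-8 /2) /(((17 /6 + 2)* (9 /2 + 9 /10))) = -0.15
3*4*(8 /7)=96 /7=13.71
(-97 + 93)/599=-4/599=-0.01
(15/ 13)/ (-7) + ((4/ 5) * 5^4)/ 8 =11345/ 182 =62.34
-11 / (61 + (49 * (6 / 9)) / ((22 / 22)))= -33 / 281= -0.12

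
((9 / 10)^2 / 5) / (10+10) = 81 / 10000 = 0.01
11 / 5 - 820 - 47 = -4324 / 5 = -864.80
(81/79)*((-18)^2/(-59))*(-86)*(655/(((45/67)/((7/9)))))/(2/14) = 11983554072/4661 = 2571026.40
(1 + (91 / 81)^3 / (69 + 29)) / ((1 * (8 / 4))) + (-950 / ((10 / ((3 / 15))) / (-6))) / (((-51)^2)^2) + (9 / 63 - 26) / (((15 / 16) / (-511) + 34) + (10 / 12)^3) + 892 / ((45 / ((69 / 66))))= 1526687857251926066899 / 74535597163197674460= 20.48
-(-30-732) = 762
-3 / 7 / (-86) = 3 / 602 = 0.00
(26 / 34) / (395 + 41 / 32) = 416 / 215577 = 0.00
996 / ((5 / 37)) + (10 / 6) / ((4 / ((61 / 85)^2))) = 127806457 / 17340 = 7370.61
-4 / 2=-2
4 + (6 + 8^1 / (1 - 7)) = 26 / 3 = 8.67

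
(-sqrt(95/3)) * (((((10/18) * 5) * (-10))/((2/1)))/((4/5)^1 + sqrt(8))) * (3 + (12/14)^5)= -12124375 * sqrt(285)/6958098 + 60621875 * sqrt(570)/13916196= 74.59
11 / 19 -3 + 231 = 4343 / 19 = 228.58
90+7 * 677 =4829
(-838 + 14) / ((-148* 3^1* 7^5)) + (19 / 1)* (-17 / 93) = -66951357 / 19277629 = -3.47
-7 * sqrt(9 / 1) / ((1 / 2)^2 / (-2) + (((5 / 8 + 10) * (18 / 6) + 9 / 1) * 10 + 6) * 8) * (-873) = 146664 / 26543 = 5.53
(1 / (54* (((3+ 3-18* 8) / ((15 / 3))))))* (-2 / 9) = 5 / 33534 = 0.00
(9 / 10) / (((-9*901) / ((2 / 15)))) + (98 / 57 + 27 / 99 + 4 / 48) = 117241789 / 56492700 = 2.08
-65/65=-1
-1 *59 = -59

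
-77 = -77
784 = 784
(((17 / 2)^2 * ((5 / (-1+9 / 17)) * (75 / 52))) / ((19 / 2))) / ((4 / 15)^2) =-414534375 / 252928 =-1638.94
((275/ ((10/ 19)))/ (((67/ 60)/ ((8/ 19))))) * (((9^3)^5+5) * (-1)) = -40563626024618400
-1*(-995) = 995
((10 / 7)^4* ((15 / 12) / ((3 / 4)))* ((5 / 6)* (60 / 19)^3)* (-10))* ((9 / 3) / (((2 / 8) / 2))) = -720000000000 / 16468459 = -43719.94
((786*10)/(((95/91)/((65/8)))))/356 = 2324595/13528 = 171.84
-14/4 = -7/2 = -3.50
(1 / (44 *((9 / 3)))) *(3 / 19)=1 / 836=0.00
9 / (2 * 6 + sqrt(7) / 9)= 8748 / 11657 - 81 * sqrt(7) / 11657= 0.73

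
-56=-56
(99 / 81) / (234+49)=11 / 2547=0.00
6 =6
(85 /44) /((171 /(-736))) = -15640 /1881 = -8.31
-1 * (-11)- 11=0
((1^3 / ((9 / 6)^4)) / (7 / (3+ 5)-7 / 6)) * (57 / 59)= -0.65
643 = 643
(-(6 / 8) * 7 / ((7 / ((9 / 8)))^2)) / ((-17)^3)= 243 / 8804096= 0.00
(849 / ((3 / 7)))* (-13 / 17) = -1514.88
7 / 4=1.75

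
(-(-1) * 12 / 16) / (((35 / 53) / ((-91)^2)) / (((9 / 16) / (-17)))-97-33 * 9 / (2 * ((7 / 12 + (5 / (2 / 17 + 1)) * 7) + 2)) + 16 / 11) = -143926369587 / 19176463353548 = -0.01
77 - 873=-796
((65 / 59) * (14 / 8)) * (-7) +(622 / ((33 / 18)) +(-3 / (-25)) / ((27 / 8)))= 190307093 / 584100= 325.81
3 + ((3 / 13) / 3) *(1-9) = 31 / 13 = 2.38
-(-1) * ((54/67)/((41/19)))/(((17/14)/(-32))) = -459648/46699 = -9.84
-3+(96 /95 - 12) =-1329 /95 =-13.99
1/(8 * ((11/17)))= 17/88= 0.19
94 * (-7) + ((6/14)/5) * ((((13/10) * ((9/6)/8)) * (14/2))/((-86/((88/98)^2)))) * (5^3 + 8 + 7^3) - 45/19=-4630965286/7005775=-661.02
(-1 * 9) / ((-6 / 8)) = 12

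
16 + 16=32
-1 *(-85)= 85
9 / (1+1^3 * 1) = 9 / 2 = 4.50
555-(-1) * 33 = 588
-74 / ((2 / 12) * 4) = -111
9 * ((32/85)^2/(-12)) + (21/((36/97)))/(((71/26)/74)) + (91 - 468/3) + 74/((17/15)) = 2359966816/1538925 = 1533.52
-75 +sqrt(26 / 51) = -75 +sqrt(1326) / 51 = -74.29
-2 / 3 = -0.67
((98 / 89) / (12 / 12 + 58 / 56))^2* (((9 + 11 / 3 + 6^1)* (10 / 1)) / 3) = 18.20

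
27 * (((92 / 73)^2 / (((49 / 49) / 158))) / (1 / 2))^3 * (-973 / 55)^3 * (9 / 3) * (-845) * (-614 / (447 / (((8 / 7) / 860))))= -14108392335036806429009801842262016 / 161316931775819026625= -87457603983214.47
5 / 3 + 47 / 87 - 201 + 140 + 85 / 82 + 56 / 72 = -1219459 / 21402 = -56.98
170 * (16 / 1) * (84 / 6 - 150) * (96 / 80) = -443904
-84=-84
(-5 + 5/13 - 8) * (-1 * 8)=1312/13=100.92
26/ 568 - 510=-144827/ 284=-509.95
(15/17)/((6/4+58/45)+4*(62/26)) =17550/245191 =0.07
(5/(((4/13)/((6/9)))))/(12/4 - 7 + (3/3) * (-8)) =-65/72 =-0.90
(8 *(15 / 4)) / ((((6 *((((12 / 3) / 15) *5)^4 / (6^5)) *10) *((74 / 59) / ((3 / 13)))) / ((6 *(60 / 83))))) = 156775095 / 159692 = 981.73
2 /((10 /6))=6 /5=1.20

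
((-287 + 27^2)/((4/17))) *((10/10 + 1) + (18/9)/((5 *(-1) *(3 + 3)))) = 108953/30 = 3631.77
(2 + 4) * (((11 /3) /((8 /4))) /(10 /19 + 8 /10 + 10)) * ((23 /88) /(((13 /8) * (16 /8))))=2185 /27976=0.08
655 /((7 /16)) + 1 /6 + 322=1819.31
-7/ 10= -0.70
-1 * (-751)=751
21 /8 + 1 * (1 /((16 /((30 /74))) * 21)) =10883 /4144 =2.63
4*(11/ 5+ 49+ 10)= 1224/ 5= 244.80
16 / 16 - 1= 0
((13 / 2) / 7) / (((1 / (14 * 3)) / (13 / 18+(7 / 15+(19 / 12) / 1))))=6487 / 60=108.12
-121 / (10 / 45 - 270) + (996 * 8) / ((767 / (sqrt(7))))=1089 / 2428 + 7968 * sqrt(7) / 767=27.93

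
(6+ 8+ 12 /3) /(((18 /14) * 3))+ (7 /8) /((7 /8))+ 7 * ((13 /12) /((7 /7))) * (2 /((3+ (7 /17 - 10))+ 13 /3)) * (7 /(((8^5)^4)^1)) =5.67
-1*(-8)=8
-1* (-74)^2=-5476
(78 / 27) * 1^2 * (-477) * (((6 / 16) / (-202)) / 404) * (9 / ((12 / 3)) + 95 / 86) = 1192659 / 56146304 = 0.02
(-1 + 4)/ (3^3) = 0.11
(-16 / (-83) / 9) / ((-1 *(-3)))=16 / 2241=0.01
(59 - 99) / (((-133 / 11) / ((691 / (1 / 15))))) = 4560600 / 133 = 34290.23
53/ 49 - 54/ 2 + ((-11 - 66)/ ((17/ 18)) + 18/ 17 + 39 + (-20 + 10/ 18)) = -650990/ 7497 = -86.83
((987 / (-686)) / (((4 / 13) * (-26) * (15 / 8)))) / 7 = 47 / 3430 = 0.01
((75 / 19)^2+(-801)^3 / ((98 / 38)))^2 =12425578983522303895991556 / 312900721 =39710931134359079.65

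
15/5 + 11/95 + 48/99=11288/3135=3.60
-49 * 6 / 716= -147 / 358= -0.41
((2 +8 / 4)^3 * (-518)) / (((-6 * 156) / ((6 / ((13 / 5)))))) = 41440 / 507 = 81.74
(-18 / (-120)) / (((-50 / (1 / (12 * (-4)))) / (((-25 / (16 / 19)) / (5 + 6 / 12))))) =-19 / 56320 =-0.00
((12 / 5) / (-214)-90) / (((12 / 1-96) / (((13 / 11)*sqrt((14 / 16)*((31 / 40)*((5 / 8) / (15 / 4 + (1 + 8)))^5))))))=260845*sqrt(22134) / 69946341696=0.00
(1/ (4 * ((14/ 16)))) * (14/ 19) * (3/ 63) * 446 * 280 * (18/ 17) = 428160/ 323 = 1325.57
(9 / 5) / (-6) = -3 / 10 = -0.30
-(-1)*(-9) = -9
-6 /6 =-1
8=8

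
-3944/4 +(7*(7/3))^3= 91027/27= 3371.37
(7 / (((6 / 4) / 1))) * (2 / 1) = 28 / 3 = 9.33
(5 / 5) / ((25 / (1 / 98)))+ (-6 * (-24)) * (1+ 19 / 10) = 1023121 / 2450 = 417.60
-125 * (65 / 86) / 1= -8125 / 86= -94.48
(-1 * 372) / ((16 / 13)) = -1209 / 4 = -302.25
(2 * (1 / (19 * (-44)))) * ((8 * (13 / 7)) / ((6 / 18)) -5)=-277 / 2926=-0.09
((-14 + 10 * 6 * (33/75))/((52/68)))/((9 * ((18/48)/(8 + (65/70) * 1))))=105400/2457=42.90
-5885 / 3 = -1961.67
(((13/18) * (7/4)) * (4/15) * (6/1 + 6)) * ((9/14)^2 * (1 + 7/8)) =351/112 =3.13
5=5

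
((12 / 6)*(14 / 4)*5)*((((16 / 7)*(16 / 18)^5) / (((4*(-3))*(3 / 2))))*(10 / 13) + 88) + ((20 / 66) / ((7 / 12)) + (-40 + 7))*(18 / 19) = 30800834071526 / 10107476379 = 3047.33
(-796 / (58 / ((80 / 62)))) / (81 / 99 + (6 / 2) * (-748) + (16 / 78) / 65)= 443929200 / 56233382263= 0.01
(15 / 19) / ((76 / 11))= 165 / 1444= 0.11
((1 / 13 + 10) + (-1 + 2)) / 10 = 72 / 65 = 1.11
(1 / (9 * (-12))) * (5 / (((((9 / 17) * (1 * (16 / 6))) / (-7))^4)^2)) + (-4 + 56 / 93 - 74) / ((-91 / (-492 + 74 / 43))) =-24991639789468978247411 / 1442066310233063424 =-17330.44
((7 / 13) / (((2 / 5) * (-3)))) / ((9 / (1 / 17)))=-35 / 11934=-0.00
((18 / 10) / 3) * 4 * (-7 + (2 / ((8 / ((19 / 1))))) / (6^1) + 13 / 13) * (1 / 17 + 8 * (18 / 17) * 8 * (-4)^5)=1734775 / 2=867387.50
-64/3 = -21.33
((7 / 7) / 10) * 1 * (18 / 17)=9 / 85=0.11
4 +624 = 628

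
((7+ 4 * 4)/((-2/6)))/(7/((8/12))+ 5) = -4.45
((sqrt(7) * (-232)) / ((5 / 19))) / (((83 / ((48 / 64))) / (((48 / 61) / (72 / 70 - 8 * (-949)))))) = -9576 * sqrt(7) / 11599333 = -0.00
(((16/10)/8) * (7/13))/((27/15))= 7/117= 0.06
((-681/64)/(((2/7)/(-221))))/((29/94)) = 49514829/1856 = 26678.25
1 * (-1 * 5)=-5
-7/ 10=-0.70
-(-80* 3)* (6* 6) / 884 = 2160 / 221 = 9.77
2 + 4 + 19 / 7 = 8.71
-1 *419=-419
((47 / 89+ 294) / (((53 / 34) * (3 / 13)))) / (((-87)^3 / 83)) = -961650118 / 9318475953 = -0.10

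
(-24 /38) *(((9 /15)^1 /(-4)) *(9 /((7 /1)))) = 0.12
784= 784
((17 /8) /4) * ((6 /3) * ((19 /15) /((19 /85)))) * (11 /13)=3179 /624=5.09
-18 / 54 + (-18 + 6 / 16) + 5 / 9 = -1253 / 72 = -17.40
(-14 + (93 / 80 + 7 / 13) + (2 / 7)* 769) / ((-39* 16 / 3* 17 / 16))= -1509983 / 1608880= -0.94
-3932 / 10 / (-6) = 983 / 15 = 65.53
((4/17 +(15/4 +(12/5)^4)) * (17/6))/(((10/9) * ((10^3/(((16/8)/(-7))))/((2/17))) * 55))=-4738269/81812500000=-0.00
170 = 170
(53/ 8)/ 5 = 53/ 40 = 1.32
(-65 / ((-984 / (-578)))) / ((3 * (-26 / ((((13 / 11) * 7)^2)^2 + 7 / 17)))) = 4129147085 / 1800843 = 2292.90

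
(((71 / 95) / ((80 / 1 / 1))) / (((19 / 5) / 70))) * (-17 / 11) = -8449 / 31768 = -0.27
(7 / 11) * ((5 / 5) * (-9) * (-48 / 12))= 252 / 11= 22.91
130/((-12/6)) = -65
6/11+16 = 182/11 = 16.55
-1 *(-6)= 6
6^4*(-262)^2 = 88962624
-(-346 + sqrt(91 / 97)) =346-sqrt(8827) / 97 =345.03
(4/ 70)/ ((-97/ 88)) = -176/ 3395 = -0.05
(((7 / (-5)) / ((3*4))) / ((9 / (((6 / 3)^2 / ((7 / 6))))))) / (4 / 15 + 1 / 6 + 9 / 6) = -2 / 87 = -0.02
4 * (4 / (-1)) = -16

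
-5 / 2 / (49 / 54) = -135 / 49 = -2.76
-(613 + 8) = -621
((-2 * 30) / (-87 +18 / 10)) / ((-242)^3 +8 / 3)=-75 / 1509369688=-0.00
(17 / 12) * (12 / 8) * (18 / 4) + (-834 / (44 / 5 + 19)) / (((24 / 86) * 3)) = -1261 / 48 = -26.27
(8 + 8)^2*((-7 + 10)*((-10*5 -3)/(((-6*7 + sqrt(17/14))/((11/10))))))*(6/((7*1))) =1343232*sqrt(238)/863765 + 112831488/123395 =938.38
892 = 892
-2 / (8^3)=-1 / 256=-0.00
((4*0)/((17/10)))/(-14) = 0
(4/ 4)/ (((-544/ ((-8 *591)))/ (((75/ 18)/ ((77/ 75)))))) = 35.27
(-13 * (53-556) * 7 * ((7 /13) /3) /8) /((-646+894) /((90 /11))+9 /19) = 33.36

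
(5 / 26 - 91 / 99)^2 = 3500641 / 6625476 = 0.53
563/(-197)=-2.86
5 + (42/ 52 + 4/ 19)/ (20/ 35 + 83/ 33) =1877303/ 352222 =5.33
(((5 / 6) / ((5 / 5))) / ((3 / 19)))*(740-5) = 23275 / 6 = 3879.17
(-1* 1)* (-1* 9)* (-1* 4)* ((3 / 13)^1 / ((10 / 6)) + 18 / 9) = -5004 / 65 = -76.98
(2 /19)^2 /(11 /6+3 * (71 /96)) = 384 /140429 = 0.00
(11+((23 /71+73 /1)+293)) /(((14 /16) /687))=147237840 /497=296253.20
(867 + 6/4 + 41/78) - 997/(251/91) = 507.56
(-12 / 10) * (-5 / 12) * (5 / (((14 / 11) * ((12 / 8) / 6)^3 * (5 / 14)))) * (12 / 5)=4224 / 5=844.80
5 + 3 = 8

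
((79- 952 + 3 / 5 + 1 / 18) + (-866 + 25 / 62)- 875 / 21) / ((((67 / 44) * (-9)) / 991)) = 128686.60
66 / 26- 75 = -942 / 13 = -72.46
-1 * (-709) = 709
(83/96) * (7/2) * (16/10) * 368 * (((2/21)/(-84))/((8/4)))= -1909/1890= -1.01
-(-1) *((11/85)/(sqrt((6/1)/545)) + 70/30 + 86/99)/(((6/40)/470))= 10340 *sqrt(3270)/153 + 2979800/297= 13897.58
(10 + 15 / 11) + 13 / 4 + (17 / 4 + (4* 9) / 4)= 613 / 22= 27.86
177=177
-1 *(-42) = 42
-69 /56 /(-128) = 69 /7168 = 0.01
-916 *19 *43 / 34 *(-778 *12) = 3493400496 / 17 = 205494146.82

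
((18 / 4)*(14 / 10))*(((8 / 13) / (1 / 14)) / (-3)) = -1176 / 65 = -18.09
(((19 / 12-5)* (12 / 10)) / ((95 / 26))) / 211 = -533 / 100225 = -0.01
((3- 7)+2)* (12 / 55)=-24 / 55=-0.44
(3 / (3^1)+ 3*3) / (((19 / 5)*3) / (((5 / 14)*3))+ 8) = 125 / 233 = 0.54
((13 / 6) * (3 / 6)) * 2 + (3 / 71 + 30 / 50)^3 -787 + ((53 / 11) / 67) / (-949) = -147299363317331869 / 187745704682250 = -784.57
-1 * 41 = -41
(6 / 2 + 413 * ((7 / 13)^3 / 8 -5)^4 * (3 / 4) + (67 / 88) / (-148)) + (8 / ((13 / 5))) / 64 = 29610059793152372254723473 / 155358341445218582528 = 190592.02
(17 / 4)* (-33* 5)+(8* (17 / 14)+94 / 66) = -690.11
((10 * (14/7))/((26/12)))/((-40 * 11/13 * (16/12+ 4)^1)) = -9/176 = -0.05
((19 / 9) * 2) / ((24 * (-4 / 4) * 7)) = -19 / 756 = -0.03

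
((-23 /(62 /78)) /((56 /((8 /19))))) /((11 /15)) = -13455 /45353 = -0.30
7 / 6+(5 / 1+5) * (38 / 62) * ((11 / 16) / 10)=2363 / 1488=1.59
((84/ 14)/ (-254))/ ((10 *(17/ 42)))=-63/ 10795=-0.01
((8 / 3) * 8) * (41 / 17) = 2624 / 51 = 51.45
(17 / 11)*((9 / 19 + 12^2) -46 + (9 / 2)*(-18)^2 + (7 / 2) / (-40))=40217019 / 16720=2405.32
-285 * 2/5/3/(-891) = 38/891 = 0.04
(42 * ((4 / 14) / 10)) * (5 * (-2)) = -12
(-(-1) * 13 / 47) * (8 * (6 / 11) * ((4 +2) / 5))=3744 / 2585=1.45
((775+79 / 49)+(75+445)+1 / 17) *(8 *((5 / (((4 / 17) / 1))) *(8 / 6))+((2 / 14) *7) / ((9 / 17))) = 130695367 / 441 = 296361.38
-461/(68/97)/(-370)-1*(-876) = 22084877/25160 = 877.78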